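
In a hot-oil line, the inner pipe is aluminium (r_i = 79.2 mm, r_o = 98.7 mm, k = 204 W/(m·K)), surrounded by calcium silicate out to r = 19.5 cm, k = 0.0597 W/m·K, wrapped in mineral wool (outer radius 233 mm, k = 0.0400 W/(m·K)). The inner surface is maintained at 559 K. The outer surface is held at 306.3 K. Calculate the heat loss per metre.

Q' = 100 W/m

Treat each layer as a resistance in series:
  R'_aluminium = ln(0.0987/0.0792)/(2πk) = 0.2201/(2π·204) = 1.717×10^-4 m·K/W
  R'_calcium silicate = ln(0.195/0.0987)/(2πk) = 0.6809/(2π·0.0597) = 1.815 m·K/W
  R'_mineral wool = ln(0.233/0.195)/(2πk) = 0.1780/(2π·0.0400) = 0.7084 m·K/W
ΣR = 1.717×10^-4 + 1.815 + 0.7084 = 2.524 m·K/W
Q' = ΔT/ΣR = (559 K − 306.3 K)/2.524 = 100 W/m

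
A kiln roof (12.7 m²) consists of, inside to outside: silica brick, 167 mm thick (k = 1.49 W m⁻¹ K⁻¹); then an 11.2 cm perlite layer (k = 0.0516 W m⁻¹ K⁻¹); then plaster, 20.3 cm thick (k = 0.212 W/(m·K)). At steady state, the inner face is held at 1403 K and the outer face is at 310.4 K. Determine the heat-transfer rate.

Q = 4.28 kW

Treat each layer as a resistance in series:
  R_silica brick = L/(kA) = 0.167/(1.49·12.7) = 0.008825 K/W
  R_perlite = L/(kA) = 0.112/(0.0516·12.7) = 0.1709 K/W
  R_plaster = L/(kA) = 0.203/(0.212·12.7) = 0.07540 K/W
ΣR = 0.008825 + 0.1709 + 0.07540 = 0.2551 K/W
Q = ΔT/ΣR = (1403 K − 310.4 K)/0.2551 = 4280 W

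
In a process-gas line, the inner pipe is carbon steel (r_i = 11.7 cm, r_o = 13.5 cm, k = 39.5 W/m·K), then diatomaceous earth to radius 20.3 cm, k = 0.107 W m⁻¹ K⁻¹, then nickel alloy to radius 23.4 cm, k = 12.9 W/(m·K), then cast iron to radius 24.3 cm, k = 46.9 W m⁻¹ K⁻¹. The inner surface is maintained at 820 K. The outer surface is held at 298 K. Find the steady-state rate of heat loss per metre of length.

Q' = 857 W/m

Resistance network (inner→outer):
  R'_carbon steel = ln(0.135/0.117)/(2πk) = 0.1431/(2π·39.5) = 5.766×10^-4 m·K/W
  R'_diatomaceous earth = ln(0.203/0.135)/(2πk) = 0.4079/(2π·0.107) = 0.6068 m·K/W
  R'_nickel alloy = ln(0.234/0.203)/(2πk) = 0.1421/(2π·12.9) = 0.001753 m·K/W
  R'_cast iron = ln(0.243/0.234)/(2πk) = 0.03774/(2π·46.9) = 1.281×10^-4 m·K/W
ΣR = 5.766×10^-4 + 0.6068 + 0.001753 + 1.281×10^-4 = 0.6093 m·K/W
Q' = ΔT/ΣR = (820 K − 298 K)/0.6093 = 857 W/m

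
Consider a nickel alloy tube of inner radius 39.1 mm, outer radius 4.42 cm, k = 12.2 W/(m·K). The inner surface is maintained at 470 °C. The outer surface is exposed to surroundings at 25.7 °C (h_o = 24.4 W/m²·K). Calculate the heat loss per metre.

Series thermal resistances, inner to outer:
  R'_nickel alloy = ln(0.0442/0.0391)/(2πk) = 0.1226/(2π·12.2) = 0.001599 m·K/W
  R'_conv,out = 1/(2πr h) = 1/(2π·0.0442·24.4) = 0.1476 m·K/W
ΣR = 0.001599 + 0.1476 = 0.1492 m·K/W
Q' = ΔT/ΣR = (470 °C − 25.7 °C)/0.1492 = 2980 W/m

Q' = 2.98 kW/m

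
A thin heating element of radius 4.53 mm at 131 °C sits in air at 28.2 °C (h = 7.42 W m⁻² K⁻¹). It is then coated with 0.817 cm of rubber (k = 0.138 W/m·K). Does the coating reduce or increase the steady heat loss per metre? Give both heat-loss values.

Critical radius for a cylinder: r_cr = k/h = 0.0186 m = 1.86 cm.
Outer radius after coating: r₂ = 0.00453 + 0.00817 = 0.01270 m.
Since r₁ < r_cr and r₂ ≤ r_cr, the coating moves toward the maximum at r_cr — heat loss rises.
Bare: R = 1/(2πr₁h) = 4.735 m·K/W; Q = 102.8/4.735 = 21.7 W/m.
Coated: R = R_cond + R_conv = 2.878 m·K/W; Q = 102.8/2.878 = 35.7 W/m.

increases: 21.7 → 35.7 W/m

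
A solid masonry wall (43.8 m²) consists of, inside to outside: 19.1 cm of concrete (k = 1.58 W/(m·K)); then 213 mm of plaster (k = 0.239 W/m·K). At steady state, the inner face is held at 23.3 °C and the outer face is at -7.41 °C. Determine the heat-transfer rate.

Series thermal resistances, inner to outer:
  R_concrete = L/(kA) = 0.191/(1.58·43.8) = 0.002760 K/W
  R_plaster = L/(kA) = 0.213/(0.239·43.8) = 0.02035 K/W
ΣR = 0.002760 + 0.02035 = 0.02311 K/W
Q = ΔT/ΣR = (23.3 °C − -7.41 °C)/0.02311 = 1330 W

Q = 1330 W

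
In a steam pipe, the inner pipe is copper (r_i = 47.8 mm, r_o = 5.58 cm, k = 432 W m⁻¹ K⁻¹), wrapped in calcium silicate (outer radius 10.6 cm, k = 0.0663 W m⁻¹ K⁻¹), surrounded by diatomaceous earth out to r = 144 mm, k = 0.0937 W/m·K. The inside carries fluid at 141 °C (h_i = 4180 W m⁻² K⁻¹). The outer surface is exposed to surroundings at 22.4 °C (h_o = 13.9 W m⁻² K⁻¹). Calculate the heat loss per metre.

Series thermal resistances, inner to outer:
  R'_conv,in = 1/(2πr h) = 1/(2π·0.0478·4180) = 7.966×10^-4 m·K/W
  R'_copper = ln(0.0558/0.0478)/(2πk) = 0.1547/(2π·432) = 5.701×10^-5 m·K/W
  R'_calcium silicate = ln(0.106/0.0558)/(2πk) = 0.6417/(2π·0.0663) = 1.540 m·K/W
  R'_diatomaceous earth = ln(0.144/0.106)/(2πk) = 0.3064/(2π·0.0937) = 0.5204 m·K/W
  R'_conv,out = 1/(2πr h) = 1/(2π·0.144·13.9) = 0.07951 m·K/W
ΣR = 7.966×10^-4 + 5.701×10^-5 + 1.540 + 0.5204 + 0.07951 = 2.141 m·K/W
Q' = ΔT/ΣR = (141 °C − 22.4 °C)/2.141 = 55.4 W/m

Q' = 55.4 W/m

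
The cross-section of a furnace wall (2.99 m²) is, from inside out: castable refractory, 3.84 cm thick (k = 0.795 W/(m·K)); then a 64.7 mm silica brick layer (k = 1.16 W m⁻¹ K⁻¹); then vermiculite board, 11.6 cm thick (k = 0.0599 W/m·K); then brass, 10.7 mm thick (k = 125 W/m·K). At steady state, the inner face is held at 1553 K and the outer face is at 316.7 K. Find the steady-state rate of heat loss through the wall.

Q = 1810 W

Resistance network (inner→outer):
  R_castable refractory = L/(kA) = 0.0384/(0.795·2.99) = 0.01615 K/W
  R_silica brick = L/(kA) = 0.0647/(1.16·2.99) = 0.01865 K/W
  R_vermiculite board = L/(kA) = 0.116/(0.0599·2.99) = 0.6477 K/W
  R_brass = L/(kA) = 0.0107/(125·2.99) = 2.863×10^-5 K/W
ΣR = 0.01615 + 0.01865 + 0.6477 + 2.863×10^-5 = 0.6825 K/W
Q = ΔT/ΣR = (1553 K − 316.7 K)/0.6825 = 1810 W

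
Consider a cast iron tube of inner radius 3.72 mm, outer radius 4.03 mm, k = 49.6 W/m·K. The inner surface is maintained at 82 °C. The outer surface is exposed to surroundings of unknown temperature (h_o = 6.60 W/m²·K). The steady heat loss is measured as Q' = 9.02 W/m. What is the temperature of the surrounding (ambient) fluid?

Sum the resistances:
  R'_cast iron = ln(0.00403/0.00372)/(2πk) = 0.08004/(2π·49.6) = 2.568×10^-4 m·K/W
  R'_conv,out = 1/(2πr h) = 1/(2π·0.00403·6.60) = 5.984 m·K/W
ΣR = 5.984 m·K/W
ΔT = Q'·ΣR = 9.02 × 5.984 = 53.98 K
Heat flows outward, so T_out = T_in − ΔT = 82 − 53.98 = 28.0 °C

T_out = 28.0 °C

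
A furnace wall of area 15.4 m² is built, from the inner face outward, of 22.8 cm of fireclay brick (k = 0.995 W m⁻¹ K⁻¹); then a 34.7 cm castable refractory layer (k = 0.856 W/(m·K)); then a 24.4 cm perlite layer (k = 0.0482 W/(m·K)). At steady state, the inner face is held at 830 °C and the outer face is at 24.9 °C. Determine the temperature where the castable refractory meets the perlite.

Treat each layer as a resistance in series:
  R_fireclay brick = L/(kA) = 0.228/(0.995·15.4) = 0.01488 K/W
  R_castable refractory = L/(kA) = 0.347/(0.856·15.4) = 0.02632 K/W
  R_perlite = L/(kA) = 0.244/(0.0482·15.4) = 0.3287 K/W
ΣR = 0.01488 + 0.02632 + 0.3287 = 0.3699 K/W
Q = ΔT/ΣR = (830 °C − 24.9 °C)/0.3699 = 2177 W
From the inner boundary to the castable refractory/perlite interface, ΣR_partial = 0.04120 K/W.
T_interface = T_in − Q·ΣR_partial = 830 °C − (2177)(0.04120) = 740 °C

T = 740 °C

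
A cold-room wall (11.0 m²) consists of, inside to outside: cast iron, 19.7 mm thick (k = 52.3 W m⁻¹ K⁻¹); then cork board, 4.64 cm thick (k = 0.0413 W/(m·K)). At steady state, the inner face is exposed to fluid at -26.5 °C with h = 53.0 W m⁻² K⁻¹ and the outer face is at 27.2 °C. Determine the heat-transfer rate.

Resistance network (inner→outer):
  R_conv,in = 1/(hA) = 1/(53.0·11.0) = 0.001715 K/W
  R_cast iron = L/(kA) = 0.0197/(52.3·11.0) = 3.424×10^-5 K/W
  R_cork board = L/(kA) = 0.0464/(0.0413·11.0) = 0.1021 K/W
ΣR = 0.001715 + 3.424×10^-5 + 0.1021 = 0.1038 K/W
Q = ΔT/ΣR = (-26.5 °C − 27.2 °C)/0.1038 = -517 W
(Negative Q ⇒ heat flows inward; heat gain = 517 W.)

Q = 517 W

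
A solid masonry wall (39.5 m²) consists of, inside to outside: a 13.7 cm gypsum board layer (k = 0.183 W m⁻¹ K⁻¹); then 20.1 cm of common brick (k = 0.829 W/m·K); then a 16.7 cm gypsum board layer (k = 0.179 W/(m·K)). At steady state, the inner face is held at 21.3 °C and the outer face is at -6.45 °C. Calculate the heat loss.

Treat each layer as a resistance in series:
  R_gypsum board = L/(kA) = 0.137/(0.183·39.5) = 0.01895 K/W
  R_common brick = L/(kA) = 0.201/(0.829·39.5) = 0.006138 K/W
  R_gypsum board = L/(kA) = 0.167/(0.179·39.5) = 0.02362 K/W
ΣR = 0.01895 + 0.006138 + 0.02362 = 0.04871 K/W
Q = ΔT/ΣR = (21.3 °C − -6.45 °C)/0.04871 = 570 W

Q = 570 W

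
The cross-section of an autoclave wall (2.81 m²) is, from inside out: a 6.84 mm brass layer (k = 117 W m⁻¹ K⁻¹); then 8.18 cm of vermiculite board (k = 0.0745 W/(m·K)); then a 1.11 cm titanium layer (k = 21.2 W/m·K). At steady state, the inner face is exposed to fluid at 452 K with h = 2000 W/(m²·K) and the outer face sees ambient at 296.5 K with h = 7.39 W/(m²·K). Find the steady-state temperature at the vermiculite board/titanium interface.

T = 313.6 K

Series thermal resistances, inner to outer:
  R_conv,in = 1/(hA) = 1/(2000·2.81) = 1.779×10^-4 K/W
  R_brass = L/(kA) = 0.00684/(117·2.81) = 2.080×10^-5 K/W
  R_vermiculite board = L/(kA) = 0.0818/(0.0745·2.81) = 0.3907 K/W
  R_titanium = L/(kA) = 0.0111/(21.2·2.81) = 1.863×10^-4 K/W
  R_conv,out = 1/(hA) = 1/(7.39·2.81) = 0.04816 K/W
ΣR = 1.779×10^-4 + 2.080×10^-5 + 0.3907 + 1.863×10^-4 + 0.04816 = 0.4392 K/W
Q = ΔT/ΣR = (452 K − 296.5 K)/0.4392 = 354.1 W
From the inner boundary to the vermiculite board/titanium interface, ΣR_partial = 0.3909 K/W.
T_interface = T_in − Q·ΣR_partial = 452 K − (354.1)(0.3909) = 313.6 K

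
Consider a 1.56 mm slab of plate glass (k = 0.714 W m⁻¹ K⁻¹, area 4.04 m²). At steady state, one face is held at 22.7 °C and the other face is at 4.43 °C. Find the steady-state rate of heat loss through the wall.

Q = 33800 W

Q = kA·ΔT/L = 0.714 × 4.04 × |22.7 °C − 4.43 °C| / 0.00156 = 33800 W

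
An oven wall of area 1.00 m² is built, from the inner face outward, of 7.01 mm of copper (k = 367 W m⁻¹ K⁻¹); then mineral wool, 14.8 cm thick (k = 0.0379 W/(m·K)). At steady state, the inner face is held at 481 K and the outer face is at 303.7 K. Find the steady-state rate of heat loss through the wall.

Resistance network (inner→outer):
  R_copper = L/(kA) = 0.00701/(367·1.00) = 1.910×10^-5 K/W
  R_mineral wool = L/(kA) = 0.148/(0.0379·1.00) = 3.905 K/W
ΣR = 1.910×10^-5 + 3.905 = 3.905 K/W
Q = ΔT/ΣR = (481 K − 303.7 K)/3.905 = 45.4 W

Q = 45.4 W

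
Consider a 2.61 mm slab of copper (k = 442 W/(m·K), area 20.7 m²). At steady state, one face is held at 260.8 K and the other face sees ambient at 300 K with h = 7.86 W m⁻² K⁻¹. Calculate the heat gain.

Series thermal resistances, inner to outer:
  R_copper = L/(kA) = 0.00261/(442·20.7) = 2.853×10^-7 K/W
  R_conv,out = 1/(hA) = 1/(7.86·20.7) = 0.006146 K/W
ΣR = 2.853×10^-7 + 0.006146 = 0.006146 K/W
Q = ΔT/ΣR = (260.8 K − 300 K)/0.006146 = -6380 W
(Negative Q ⇒ heat flows inward; heat gain = 6380 W.)

Q = 6.38 kW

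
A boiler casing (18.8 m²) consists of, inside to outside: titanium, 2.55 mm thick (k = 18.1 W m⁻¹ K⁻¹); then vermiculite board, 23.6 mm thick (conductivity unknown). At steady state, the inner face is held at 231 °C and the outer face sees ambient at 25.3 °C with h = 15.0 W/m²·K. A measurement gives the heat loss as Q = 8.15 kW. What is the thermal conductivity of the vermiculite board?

k = 0.0579 W/m·K

ΣR = ΔT/Q = |231 − 25.3|/8150 = 0.02524 K/W
Known resistances:
  R_titanium = L/(kA) = 0.00255/(18.1·18.8) = 7.494×10^-6 K/W
  R_conv,out = 1/(hA) = 1/(15.0·18.8) = 0.003546 K/W
R_vermiculite board = ΣR − ΣR_known = 0.02524 − 0.003553 = 0.02169 K/W
L/(kA) = 0.02169 ⇒ k = 0.0236/(0.02169·18.8) = 0.0579 W/m·K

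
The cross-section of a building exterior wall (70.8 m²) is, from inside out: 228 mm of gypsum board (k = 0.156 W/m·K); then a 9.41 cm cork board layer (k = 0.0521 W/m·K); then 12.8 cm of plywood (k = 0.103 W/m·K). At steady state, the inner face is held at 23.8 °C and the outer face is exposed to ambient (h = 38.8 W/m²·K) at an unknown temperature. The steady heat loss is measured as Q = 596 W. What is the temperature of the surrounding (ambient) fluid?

T_out = -14.4 °C

Series resistances:
  R_gypsum board = L/(kA) = 0.228/(0.156·70.8) = 0.02064 K/W
  R_cork board = L/(kA) = 0.0941/(0.0521·70.8) = 0.02551 K/W
  R_plywood = L/(kA) = 0.128/(0.103·70.8) = 0.01755 K/W
  R_conv,out = 1/(hA) = 1/(38.8·70.8) = 3.640×10^-4 K/W
ΣR = 0.06407 K/W
ΔT = Q·ΣR = 596 × 0.06407 = 38.19 K
Heat flows outward, so T_out = T_in − ΔT = 23.8 − 38.19 = -14.4 °C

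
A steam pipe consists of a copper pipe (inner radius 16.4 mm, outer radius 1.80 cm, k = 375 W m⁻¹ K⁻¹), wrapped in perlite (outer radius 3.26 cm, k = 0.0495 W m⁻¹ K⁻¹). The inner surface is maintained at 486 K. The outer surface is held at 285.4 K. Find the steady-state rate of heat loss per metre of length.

Resistance network (inner→outer):
  R'_copper = ln(0.0180/0.0164)/(2πk) = 0.09309/(2π·375) = 3.951×10^-5 m·K/W
  R'_perlite = ln(0.0326/0.0180)/(2πk) = 0.5939/(2π·0.0495) = 1.910 m·K/W
ΣR = 3.951×10^-5 + 1.910 = 1.910 m·K/W
Q' = ΔT/ΣR = (486 K − 285.4 K)/1.910 = 105 W/m

Q' = 105 W/m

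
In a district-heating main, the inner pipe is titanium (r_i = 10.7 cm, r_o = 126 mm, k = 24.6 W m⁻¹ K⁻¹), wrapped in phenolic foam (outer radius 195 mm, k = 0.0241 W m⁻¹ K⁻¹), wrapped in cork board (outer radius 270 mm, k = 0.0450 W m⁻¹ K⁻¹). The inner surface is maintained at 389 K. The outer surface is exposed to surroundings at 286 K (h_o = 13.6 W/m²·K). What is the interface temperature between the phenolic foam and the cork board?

Treat each layer as a resistance in series:
  R'_titanium = ln(0.126/0.107)/(2πk) = 0.1635/(2π·24.6) = 0.001057 m·K/W
  R'_phenolic foam = ln(0.195/0.126)/(2πk) = 0.4367/(2π·0.0241) = 2.884 m·K/W
  R'_cork board = ln(0.270/0.195)/(2πk) = 0.3254/(2π·0.0450) = 1.151 m·K/W
  R'_conv,out = 1/(2πr h) = 1/(2π·0.270·13.6) = 0.04334 m·K/W
ΣR = 0.001057 + 2.884 + 1.151 + 0.04334 = 4.079 m·K/W
Q' = ΔT/ΣR = (389 K − 286 K)/4.079 = 25.25 W/m
From the inner boundary to the phenolic foam/cork board interface, ΣR_partial = 2.885 m·K/W.
T_interface = T_in − Q'·ΣR_partial = 389 K − (25.25)(2.885) = 316.2 K

T = 316.2 K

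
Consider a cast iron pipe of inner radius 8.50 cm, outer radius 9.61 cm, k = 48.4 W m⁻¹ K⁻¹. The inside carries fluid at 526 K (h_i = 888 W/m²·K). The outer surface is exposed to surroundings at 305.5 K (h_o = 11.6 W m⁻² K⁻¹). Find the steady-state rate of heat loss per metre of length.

Resistance network (inner→outer):
  R'_conv,in = 1/(2πr h) = 1/(2π·0.0850·888) = 0.002109 m·K/W
  R'_cast iron = ln(0.0961/0.0850)/(2πk) = 0.1227/(2π·48.4) = 4.036×10^-4 m·K/W
  R'_conv,out = 1/(2πr h) = 1/(2π·0.0961·11.6) = 0.1428 m·K/W
ΣR = 0.002109 + 4.036×10^-4 + 0.1428 = 0.1453 m·K/W
Q' = ΔT/ΣR = (526 K − 305.5 K)/0.1453 = 1520 W/m

Q' = 1520 W/m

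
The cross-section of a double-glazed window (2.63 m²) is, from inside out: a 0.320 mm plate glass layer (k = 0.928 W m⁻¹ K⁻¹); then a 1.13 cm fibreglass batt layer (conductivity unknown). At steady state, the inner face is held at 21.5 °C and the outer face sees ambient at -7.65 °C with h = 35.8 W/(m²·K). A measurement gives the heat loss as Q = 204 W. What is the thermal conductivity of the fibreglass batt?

k = 0.0325 W/m·K

ΣR = ΔT/Q = |21.5 − -7.65|/204 = 0.1429 K/W
Known resistances:
  R_plate glass = L/(kA) = 3.20×10^-4/(0.928·2.63) = 1.311×10^-4 K/W
  R_conv,out = 1/(hA) = 1/(35.8·2.63) = 0.01062 K/W
R_fibreglass batt = ΣR − ΣR_known = 0.1429 − 0.01075 = 0.1321 K/W
L/(kA) = 0.1321 ⇒ k = 0.0113/(0.1321·2.63) = 0.0325 W/m·K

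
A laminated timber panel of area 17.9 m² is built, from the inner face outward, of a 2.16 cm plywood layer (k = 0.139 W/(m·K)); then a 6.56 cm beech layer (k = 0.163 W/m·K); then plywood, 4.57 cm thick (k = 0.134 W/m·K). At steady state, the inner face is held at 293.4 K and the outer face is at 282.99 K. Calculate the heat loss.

Q = 207 W

Series thermal resistances, inner to outer:
  R_plywood = L/(kA) = 0.0216/(0.139·17.9) = 0.008681 K/W
  R_beech = L/(kA) = 0.0656/(0.163·17.9) = 0.02248 K/W
  R_plywood = L/(kA) = 0.0457/(0.134·17.9) = 0.01905 K/W
ΣR = 0.008681 + 0.02248 + 0.01905 = 0.05021 K/W
Q = ΔT/ΣR = (293.4 K − 282.99 K)/0.05021 = 207 W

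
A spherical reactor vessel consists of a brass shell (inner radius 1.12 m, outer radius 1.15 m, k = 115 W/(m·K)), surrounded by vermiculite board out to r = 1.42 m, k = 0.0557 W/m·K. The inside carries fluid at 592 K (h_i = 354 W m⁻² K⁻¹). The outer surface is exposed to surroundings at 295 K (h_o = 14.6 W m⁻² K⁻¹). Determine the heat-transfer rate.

Q = 1240 W

Treat each layer as a resistance in series:
  R_conv,in = 1/(4πr²h) = 1/(4π·1.12²·354) = 1.792×10^-4 K/W
  R_brass = (1/1.12 − 1/1.15)/(4πk) = 0.02329/(4π·115) = 1.612×10^-5 K/W
  R_vermiculite board = (1/1.15 − 1/1.42)/(4πk) = 0.1653/(4π·0.0557) = 0.2362 K/W
  R_conv,out = 1/(4πr²h) = 1/(4π·1.42²·14.6) = 0.002703 K/W
ΣR = 1.792×10^-4 + 1.612×10^-5 + 0.2362 + 0.002703 = 0.2391 K/W
Q = ΔT/ΣR = (592 K − 295 K)/0.2391 = 1240 W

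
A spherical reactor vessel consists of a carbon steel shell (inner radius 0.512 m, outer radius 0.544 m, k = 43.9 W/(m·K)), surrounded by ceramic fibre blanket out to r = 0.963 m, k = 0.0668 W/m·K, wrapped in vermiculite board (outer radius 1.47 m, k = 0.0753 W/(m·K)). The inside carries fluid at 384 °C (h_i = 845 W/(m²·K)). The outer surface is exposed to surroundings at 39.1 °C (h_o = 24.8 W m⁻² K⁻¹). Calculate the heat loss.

Q = 259 W

Series thermal resistances, inner to outer:
  R_conv,in = 1/(4πr²h) = 1/(4π·0.512²·845) = 3.592×10^-4 K/W
  R_carbon steel = (1/0.512 − 1/0.544)/(4πk) = 0.1149/(4π·43.9) = 2.083×10^-4 K/W
  R_ceramic fibre blanket = (1/0.544 − 1/0.963)/(4πk) = 0.7998/(4π·0.0668) = 0.9528 K/W
  R_vermiculite board = (1/0.963 − 1/1.47)/(4πk) = 0.3581/(4π·0.0753) = 0.3785 K/W
  R_conv,out = 1/(4πr²h) = 1/(4π·1.47²·24.8) = 0.001485 K/W
ΣR = 3.592×10^-4 + 2.083×10^-4 + 0.9528 + 0.3785 + 0.001485 = 1.333 K/W
Q = ΔT/ΣR = (384 °C − 39.1 °C)/1.333 = 259 W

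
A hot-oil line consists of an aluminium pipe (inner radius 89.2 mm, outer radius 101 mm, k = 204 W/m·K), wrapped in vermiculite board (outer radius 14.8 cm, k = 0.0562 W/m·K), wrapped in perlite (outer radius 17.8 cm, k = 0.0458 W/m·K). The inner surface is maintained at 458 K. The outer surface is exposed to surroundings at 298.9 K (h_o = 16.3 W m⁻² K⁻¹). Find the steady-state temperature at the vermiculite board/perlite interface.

T = 361.2 K

Treat each layer as a resistance in series:
  R'_aluminium = ln(0.101/0.0892)/(2πk) = 0.1242/(2π·204) = 9.693×10^-5 m·K/W
  R'_vermiculite board = ln(0.148/0.101)/(2πk) = 0.3821/(2π·0.0562) = 1.082 m·K/W
  R'_perlite = ln(0.178/0.148)/(2πk) = 0.1846/(2π·0.0458) = 0.6414 m·K/W
  R'_conv,out = 1/(2πr h) = 1/(2π·0.178·16.3) = 0.05485 m·K/W
ΣR = 9.693×10^-5 + 1.082 + 0.6414 + 0.05485 = 1.778 m·K/W
Q' = ΔT/ΣR = (458 K − 298.9 K)/1.778 = 89.48 W/m
From the inner boundary to the vermiculite board/perlite interface, ΣR_partial = 1.082 m·K/W.
T_interface = T_in − Q'·ΣR_partial = 458 K − (89.48)(1.082) = 361.2 K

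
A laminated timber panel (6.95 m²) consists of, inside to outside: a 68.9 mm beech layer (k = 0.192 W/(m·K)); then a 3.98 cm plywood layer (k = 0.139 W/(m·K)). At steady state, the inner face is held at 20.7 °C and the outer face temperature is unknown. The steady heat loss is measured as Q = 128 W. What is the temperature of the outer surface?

Series resistances:
  R_beech = L/(kA) = 0.0689/(0.192·6.95) = 0.05163 K/W
  R_plywood = L/(kA) = 0.0398/(0.139·6.95) = 0.04120 K/W
ΣR = 0.09283 K/W
ΔT = Q·ΣR = 128 × 0.09283 = 11.88 K
Heat flows outward, so T_out = T_in − ΔT = 20.7 − 11.88 = 8.82 °C

T_out = 8.82 °C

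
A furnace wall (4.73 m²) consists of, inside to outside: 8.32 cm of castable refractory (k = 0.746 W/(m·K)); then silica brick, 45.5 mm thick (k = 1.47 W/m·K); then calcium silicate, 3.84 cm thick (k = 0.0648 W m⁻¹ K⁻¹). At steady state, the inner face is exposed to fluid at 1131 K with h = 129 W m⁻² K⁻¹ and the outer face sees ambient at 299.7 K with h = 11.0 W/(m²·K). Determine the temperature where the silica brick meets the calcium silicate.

Series thermal resistances, inner to outer:
  R_conv,in = 1/(hA) = 1/(129·4.73) = 0.001639 K/W
  R_castable refractory = L/(kA) = 0.0832/(0.746·4.73) = 0.02358 K/W
  R_silica brick = L/(kA) = 0.0455/(1.47·4.73) = 0.006544 K/W
  R_calcium silicate = L/(kA) = 0.0384/(0.0648·4.73) = 0.1253 K/W
  R_conv,out = 1/(hA) = 1/(11.0·4.73) = 0.01922 K/W
ΣR = 0.001639 + 0.02358 + 0.006544 + 0.1253 + 0.01922 = 0.1763 K/W
Q = ΔT/ΣR = (1131 K − 299.7 K)/0.1763 = 4715 W
From the inner boundary to the silica brick/calcium silicate interface, ΣR_partial = 0.03176 K/W.
T_interface = T_in − Q·ΣR_partial = 1131 K − (4715)(0.03176) = 981 K

T = 981 K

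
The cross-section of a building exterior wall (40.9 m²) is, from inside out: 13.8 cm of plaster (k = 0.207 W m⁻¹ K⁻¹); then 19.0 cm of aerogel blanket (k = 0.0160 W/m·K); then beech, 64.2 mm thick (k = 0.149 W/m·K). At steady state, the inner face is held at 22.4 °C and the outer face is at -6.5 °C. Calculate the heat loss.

Treat each layer as a resistance in series:
  R_plaster = L/(kA) = 0.138/(0.207·40.9) = 0.01630 K/W
  R_aerogel blanket = L/(kA) = 0.190/(0.0160·40.9) = 0.2903 K/W
  R_beech = L/(kA) = 0.0642/(0.149·40.9) = 0.01053 K/W
ΣR = 0.01630 + 0.2903 + 0.01053 = 0.3171 K/W
Q = ΔT/ΣR = (22.4 °C − -6.5 °C)/0.3171 = 91.1 W

Q = 91.1 W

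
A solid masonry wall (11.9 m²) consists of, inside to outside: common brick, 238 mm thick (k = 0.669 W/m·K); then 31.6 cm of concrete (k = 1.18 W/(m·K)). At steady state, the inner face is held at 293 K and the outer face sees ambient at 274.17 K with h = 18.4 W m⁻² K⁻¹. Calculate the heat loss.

Q = 331 W

Resistance network (inner→outer):
  R_common brick = L/(kA) = 0.238/(0.669·11.9) = 0.02990 K/W
  R_concrete = L/(kA) = 0.316/(1.18·11.9) = 0.02250 K/W
  R_conv,out = 1/(hA) = 1/(18.4·11.9) = 0.004567 K/W
ΣR = 0.02990 + 0.02250 + 0.004567 = 0.05697 K/W
Q = ΔT/ΣR = (293 K − 274.17 K)/0.05697 = 331 W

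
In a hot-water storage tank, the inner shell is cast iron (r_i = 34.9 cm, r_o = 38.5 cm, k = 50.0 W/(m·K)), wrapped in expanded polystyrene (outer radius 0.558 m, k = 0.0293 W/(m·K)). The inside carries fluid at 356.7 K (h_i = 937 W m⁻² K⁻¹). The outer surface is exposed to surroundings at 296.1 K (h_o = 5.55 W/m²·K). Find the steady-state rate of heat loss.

Q = 27.1 W

Treat each layer as a resistance in series:
  R_conv,in = 1/(4πr²h) = 1/(4π·0.349²·937) = 6.973×10^-4 K/W
  R_cast iron = (1/0.349 − 1/0.385)/(4πk) = 0.2679/(4π·50.0) = 4.264×10^-4 K/W
  R_expanded polystyrene = (1/0.385 − 1/0.558)/(4πk) = 0.8053/(4π·0.0293) = 2.187 K/W
  R_conv,out = 1/(4πr²h) = 1/(4π·0.558²·5.55) = 0.04605 K/W
ΣR = 6.973×10^-4 + 4.264×10^-4 + 2.187 + 0.04605 = 2.234 K/W
Q = ΔT/ΣR = (356.7 K − 296.1 K)/2.234 = 27.1 W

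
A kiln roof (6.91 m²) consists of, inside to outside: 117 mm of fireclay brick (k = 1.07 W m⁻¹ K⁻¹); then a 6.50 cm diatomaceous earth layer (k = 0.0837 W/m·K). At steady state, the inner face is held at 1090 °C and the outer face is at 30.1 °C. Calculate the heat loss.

Q = 8.27 kW

Treat each layer as a resistance in series:
  R_fireclay brick = L/(kA) = 0.117/(1.07·6.91) = 0.01582 K/W
  R_diatomaceous earth = L/(kA) = 0.0650/(0.0837·6.91) = 0.1124 K/W
ΣR = 0.01582 + 0.1124 = 0.1282 K/W
Q = ΔT/ΣR = (1090 °C − 30.1 °C)/0.1282 = 8270 W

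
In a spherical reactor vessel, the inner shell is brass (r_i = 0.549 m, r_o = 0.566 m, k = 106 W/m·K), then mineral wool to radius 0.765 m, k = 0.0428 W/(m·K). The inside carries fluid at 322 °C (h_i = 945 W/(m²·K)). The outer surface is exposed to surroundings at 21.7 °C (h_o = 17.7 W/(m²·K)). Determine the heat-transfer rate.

Treat each layer as a resistance in series:
  R_conv,in = 1/(4πr²h) = 1/(4π·0.549²·945) = 2.794×10^-4 K/W
  R_brass = (1/0.549 − 1/0.566)/(4πk) = 0.05471/(4π·106) = 4.107×10^-5 K/W
  R_mineral wool = (1/0.566 − 1/0.765)/(4πk) = 0.4596/(4π·0.0428) = 0.8545 K/W
  R_conv,out = 1/(4πr²h) = 1/(4π·0.765²·17.7) = 0.007682 K/W
ΣR = 2.794×10^-4 + 4.107×10^-5 + 0.8545 + 0.007682 = 0.8625 K/W
Q = ΔT/ΣR = (322 °C − 21.7 °C)/0.8625 = 348 W

Q = 348 W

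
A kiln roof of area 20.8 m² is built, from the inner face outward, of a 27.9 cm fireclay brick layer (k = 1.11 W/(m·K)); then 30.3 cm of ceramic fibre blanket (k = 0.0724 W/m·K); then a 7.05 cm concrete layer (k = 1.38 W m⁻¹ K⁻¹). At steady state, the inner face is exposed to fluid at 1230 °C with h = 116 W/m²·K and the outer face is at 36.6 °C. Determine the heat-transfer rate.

Q = 5.52 kW

Resistance network (inner→outer):
  R_conv,in = 1/(hA) = 1/(116·20.8) = 4.145×10^-4 K/W
  R_fireclay brick = L/(kA) = 0.279/(1.11·20.8) = 0.01208 K/W
  R_ceramic fibre blanket = L/(kA) = 0.303/(0.0724·20.8) = 0.2012 K/W
  R_concrete = L/(kA) = 0.0705/(1.38·20.8) = 0.002456 K/W
ΣR = 4.145×10^-4 + 0.01208 + 0.2012 + 0.002456 = 0.2162 K/W
Q = ΔT/ΣR = (1230 °C − 36.6 °C)/0.2162 = 5520 W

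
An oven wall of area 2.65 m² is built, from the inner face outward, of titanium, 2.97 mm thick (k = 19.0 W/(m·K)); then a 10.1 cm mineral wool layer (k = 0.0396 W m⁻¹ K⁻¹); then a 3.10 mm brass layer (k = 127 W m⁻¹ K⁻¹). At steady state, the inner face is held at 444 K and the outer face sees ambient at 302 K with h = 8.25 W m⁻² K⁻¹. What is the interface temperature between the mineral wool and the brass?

T = 308.4 K

Treat each layer as a resistance in series:
  R_titanium = L/(kA) = 0.00297/(19.0·2.65) = 5.899×10^-5 K/W
  R_mineral wool = L/(kA) = 0.101/(0.0396·2.65) = 0.9625 K/W
  R_brass = L/(kA) = 0.00310/(127·2.65) = 9.211×10^-6 K/W
  R_conv,out = 1/(hA) = 1/(8.25·2.65) = 0.04574 K/W
ΣR = 5.899×10^-5 + 0.9625 + 9.211×10^-6 + 0.04574 = 1.008 K/W
Q = ΔT/ΣR = (444 K − 302 K)/1.008 = 140.9 W
From the inner boundary to the mineral wool/brass interface, ΣR_partial = 0.9626 K/W.
T_interface = T_in − Q·ΣR_partial = 444 K − (140.9)(0.9626) = 308.4 K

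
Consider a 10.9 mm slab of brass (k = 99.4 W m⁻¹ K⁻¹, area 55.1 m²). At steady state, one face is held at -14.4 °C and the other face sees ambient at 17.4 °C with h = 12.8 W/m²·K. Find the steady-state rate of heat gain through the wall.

Q = 22400 W

Resistance network (inner→outer):
  R_brass = L/(kA) = 0.0109/(99.4·55.1) = 1.990×10^-6 K/W
  R_conv,out = 1/(hA) = 1/(12.8·55.1) = 0.001418 K/W
ΣR = 1.990×10^-6 + 0.001418 = 0.001420 K/W
Q = ΔT/ΣR = (-14.4 °C − 17.4 °C)/0.001420 = -22400 W
(Negative Q ⇒ heat flows inward; heat gain = 22400 W.)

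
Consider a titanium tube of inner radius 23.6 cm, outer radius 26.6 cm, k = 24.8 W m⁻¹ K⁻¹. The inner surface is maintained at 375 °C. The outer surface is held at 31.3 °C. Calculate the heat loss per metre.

Q' = 2πk·ΔT/ln(r₂/r₁) = 2π × 24.8 × 343.7 / ln(0.266/0.236) = 4.48×10^5 W/m

Q' = 448 kW/m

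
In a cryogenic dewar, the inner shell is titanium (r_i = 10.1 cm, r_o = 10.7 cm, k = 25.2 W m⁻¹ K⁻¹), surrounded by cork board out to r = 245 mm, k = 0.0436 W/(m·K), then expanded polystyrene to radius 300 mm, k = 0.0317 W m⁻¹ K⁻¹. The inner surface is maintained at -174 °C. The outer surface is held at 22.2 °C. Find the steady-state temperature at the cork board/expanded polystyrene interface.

Series thermal resistances, inner to outer:
  R_titanium = (1/0.101 − 1/0.107)/(4πk) = 0.5552/(4π·25.2) = 0.001753 K/W
  R_cork board = (1/0.107 − 1/0.245)/(4πk) = 5.264/(4π·0.0436) = 9.608 K/W
  R_expanded polystyrene = (1/0.245 − 1/0.300)/(4πk) = 0.7483/(4π·0.0317) = 1.878 K/W
ΣR = 0.001753 + 9.608 + 1.878 = 11.49 K/W
Q = ΔT/ΣR = (-174 °C − 22.2 °C)/11.49 = -17.08 W
From the inner boundary to the cork board/expanded polystyrene interface, ΣR_partial = 9.610 K/W.
T_interface = T_in − Q·ΣR_partial = -174 °C − (-17.08)(9.610) = -9.9 °C

T = -9.9 °C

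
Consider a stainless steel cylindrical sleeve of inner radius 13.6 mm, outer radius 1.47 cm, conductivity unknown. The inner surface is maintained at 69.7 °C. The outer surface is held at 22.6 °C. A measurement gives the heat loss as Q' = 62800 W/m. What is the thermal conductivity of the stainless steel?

k = 16.5 W/m·K

ΣR = ΔT/Q' = |69.7 − 22.6|/62800 = 7.500×10^-4 m·K/W
ln(r₂/r₁)/(2πk) = 7.500×10^-4 ⇒ k = 0.07778/(2π·7.500×10^-4) = 16.5 W/m·K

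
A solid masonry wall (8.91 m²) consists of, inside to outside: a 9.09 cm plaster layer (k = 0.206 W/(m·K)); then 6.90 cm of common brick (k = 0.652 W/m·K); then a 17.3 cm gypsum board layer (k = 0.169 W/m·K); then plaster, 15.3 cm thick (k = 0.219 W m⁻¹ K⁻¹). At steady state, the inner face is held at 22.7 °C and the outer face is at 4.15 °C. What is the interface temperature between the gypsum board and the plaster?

Series thermal resistances, inner to outer:
  R_plaster = L/(kA) = 0.0909/(0.206·8.91) = 0.04952 K/W
  R_common brick = L/(kA) = 0.0690/(0.652·8.91) = 0.01188 K/W
  R_gypsum board = L/(kA) = 0.173/(0.169·8.91) = 0.1149 K/W
  R_plaster = L/(kA) = 0.153/(0.219·8.91) = 0.07841 K/W
ΣR = 0.04952 + 0.01188 + 0.1149 + 0.07841 = 0.2547 K/W
Q = ΔT/ΣR = (22.7 °C − 4.15 °C)/0.2547 = 72.83 W
From the inner boundary to the gypsum board/plaster interface, ΣR_partial = 0.1763 K/W.
T_interface = T_in − Q·ΣR_partial = 22.7 °C − (72.83)(0.1763) = 9.86 °C

T = 9.86 °C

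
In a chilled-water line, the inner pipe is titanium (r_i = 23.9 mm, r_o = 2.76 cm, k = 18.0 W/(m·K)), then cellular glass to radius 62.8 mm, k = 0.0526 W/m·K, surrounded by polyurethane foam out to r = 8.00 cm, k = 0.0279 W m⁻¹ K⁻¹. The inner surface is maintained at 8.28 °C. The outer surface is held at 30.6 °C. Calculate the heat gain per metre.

Treat each layer as a resistance in series:
  R'_titanium = ln(0.0276/0.0239)/(2πk) = 0.1439/(2π·18.0) = 0.001273 m·K/W
  R'_cellular glass = ln(0.0628/0.0276)/(2πk) = 0.8221/(2π·0.0526) = 2.488 m·K/W
  R'_polyurethane foam = ln(0.0800/0.0628)/(2πk) = 0.2421/(2π·0.0279) = 1.381 m·K/W
ΣR = 0.001273 + 2.488 + 1.381 = 3.870 m·K/W
Q' = ΔT/ΣR = (8.28 °C − 30.6 °C)/3.870 = -5.77 W/m
(Negative Q' ⇒ heat flows inward; heat gain = 5.77 W/m.)

Q' = 5.77 W/m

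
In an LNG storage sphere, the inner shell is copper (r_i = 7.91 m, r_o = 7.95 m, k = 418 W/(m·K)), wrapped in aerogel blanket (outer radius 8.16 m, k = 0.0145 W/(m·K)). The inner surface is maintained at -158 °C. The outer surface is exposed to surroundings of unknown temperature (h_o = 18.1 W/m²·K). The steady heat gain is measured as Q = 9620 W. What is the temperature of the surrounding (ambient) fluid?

Series resistances:
  R_copper = (1/7.91 − 1/7.95)/(4πk) = 6.361×10^-4/(4π·418) = 1.211×10^-7 K/W
  R_aerogel blanket = (1/7.95 − 1/8.16)/(4πk) = 0.003237/(4π·0.0145) = 0.01777 K/W
  R_conv,out = 1/(4πr²h) = 1/(4π·8.16²·18.1) = 6.603×10^-5 K/W
ΣR = 0.01783 K/W
ΔT = Q·ΣR = 9620 × 0.01783 = 171.5 K
Heat flows inward, so T_out = T_in + ΔT = -158 + 171.5 = 13.5 °C

T_out = 13.5 °C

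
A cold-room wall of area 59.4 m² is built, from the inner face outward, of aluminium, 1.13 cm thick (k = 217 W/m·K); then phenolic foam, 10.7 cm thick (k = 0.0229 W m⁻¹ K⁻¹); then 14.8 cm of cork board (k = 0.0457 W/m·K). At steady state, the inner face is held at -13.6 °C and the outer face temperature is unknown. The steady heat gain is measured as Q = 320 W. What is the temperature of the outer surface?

Sum the resistances:
  R_aluminium = L/(kA) = 0.0113/(217·59.4) = 8.767×10^-7 K/W
  R_phenolic foam = L/(kA) = 0.107/(0.0229·59.4) = 0.07866 K/W
  R_cork board = L/(kA) = 0.148/(0.0457·59.4) = 0.05452 K/W
ΣR = 0.1332 K/W
ΔT = Q·ΣR = 320 × 0.1332 = 42.62 K
Heat flows inward, so T_out = T_in + ΔT = -13.6 + 42.62 = 29.0 °C

T_out = 29.0 °C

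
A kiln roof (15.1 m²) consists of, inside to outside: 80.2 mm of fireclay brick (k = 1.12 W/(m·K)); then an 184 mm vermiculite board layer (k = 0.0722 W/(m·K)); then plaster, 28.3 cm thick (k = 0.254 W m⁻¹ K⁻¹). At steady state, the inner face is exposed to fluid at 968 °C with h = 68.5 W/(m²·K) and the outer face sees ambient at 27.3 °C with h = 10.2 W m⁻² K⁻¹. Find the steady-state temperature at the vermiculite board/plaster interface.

Treat each layer as a resistance in series:
  R_conv,in = 1/(hA) = 1/(68.5·15.1) = 9.668×10^-4 K/W
  R_fireclay brick = L/(kA) = 0.0802/(1.12·15.1) = 0.004742 K/W
  R_vermiculite board = L/(kA) = 0.184/(0.0722·15.1) = 0.1688 K/W
  R_plaster = L/(kA) = 0.283/(0.254·15.1) = 0.07379 K/W
  R_conv,out = 1/(hA) = 1/(10.2·15.1) = 0.006493 K/W
ΣR = 9.668×10^-4 + 0.004742 + 0.1688 + 0.07379 + 0.006493 = 0.2548 K/W
Q = ΔT/ΣR = (968 °C − 27.3 °C)/0.2548 = 3692 W
From the inner boundary to the vermiculite board/plaster interface, ΣR_partial = 0.1745 K/W.
T_interface = T_in − Q·ΣR_partial = 968 °C − (3692)(0.1745) = 324 °C

T = 324 °C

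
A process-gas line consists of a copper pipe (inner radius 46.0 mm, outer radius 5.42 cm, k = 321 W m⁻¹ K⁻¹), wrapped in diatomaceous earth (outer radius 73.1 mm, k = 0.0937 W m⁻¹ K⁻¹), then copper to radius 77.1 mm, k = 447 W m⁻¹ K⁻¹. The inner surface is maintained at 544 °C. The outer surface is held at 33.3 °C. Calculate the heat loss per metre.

Series thermal resistances, inner to outer:
  R'_copper = ln(0.0542/0.0460)/(2πk) = 0.1640/(2π·321) = 8.133×10^-5 m·K/W
  R'_diatomaceous earth = ln(0.0731/0.0542)/(2πk) = 0.2991/(2π·0.0937) = 0.5081 m·K/W
  R'_copper = ln(0.0771/0.0731)/(2πk) = 0.05327/(2π·447) = 1.897×10^-5 m·K/W
ΣR = 8.133×10^-5 + 0.5081 + 1.897×10^-5 = 0.5082 m·K/W
Q' = ΔT/ΣR = (544 °C − 33.3 °C)/0.5082 = 1000 W/m

Q' = 1000 W/m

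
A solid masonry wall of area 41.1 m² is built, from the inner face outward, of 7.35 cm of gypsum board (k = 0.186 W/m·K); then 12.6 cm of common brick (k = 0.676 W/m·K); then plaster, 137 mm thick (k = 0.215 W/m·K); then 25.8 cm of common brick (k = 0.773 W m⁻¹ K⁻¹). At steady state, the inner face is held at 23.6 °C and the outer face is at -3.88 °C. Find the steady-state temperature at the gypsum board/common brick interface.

Treat each layer as a resistance in series:
  R_gypsum board = L/(kA) = 0.0735/(0.186·41.1) = 0.009615 K/W
  R_common brick = L/(kA) = 0.126/(0.676·41.1) = 0.004535 K/W
  R_plaster = L/(kA) = 0.137/(0.215·41.1) = 0.01550 K/W
  R_common brick = L/(kA) = 0.258/(0.773·41.1) = 0.008121 K/W
ΣR = 0.009615 + 0.004535 + 0.01550 + 0.008121 = 0.03777 K/W
Q = ΔT/ΣR = (23.6 °C − -3.88 °C)/0.03777 = 727.6 W
From the inner boundary to the gypsum board/common brick interface, ΣR_partial = 0.009615 K/W.
T_interface = T_in − Q·ΣR_partial = 23.6 °C − (727.6)(0.009615) = 16.6 °C

T = 16.6 °C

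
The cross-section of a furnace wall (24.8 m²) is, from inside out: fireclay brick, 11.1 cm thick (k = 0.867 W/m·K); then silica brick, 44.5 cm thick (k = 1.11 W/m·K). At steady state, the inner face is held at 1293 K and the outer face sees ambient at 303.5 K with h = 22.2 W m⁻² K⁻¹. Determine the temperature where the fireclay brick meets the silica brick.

Series thermal resistances, inner to outer:
  R_fireclay brick = L/(kA) = 0.111/(0.867·24.8) = 0.005162 K/W
  R_silica brick = L/(kA) = 0.445/(1.11·24.8) = 0.01617 K/W
  R_conv,out = 1/(hA) = 1/(22.2·24.8) = 0.001816 K/W
ΣR = 0.005162 + 0.01617 + 0.001816 = 0.02315 K/W
Q = ΔT/ΣR = (1293 K − 303.5 K)/0.02315 = 42740 W
From the inner boundary to the fireclay brick/silica brick interface, ΣR_partial = 0.005162 K/W.
T_interface = T_in − Q·ΣR_partial = 1293 K − (42740)(0.005162) = 1072 K

T = 1072 K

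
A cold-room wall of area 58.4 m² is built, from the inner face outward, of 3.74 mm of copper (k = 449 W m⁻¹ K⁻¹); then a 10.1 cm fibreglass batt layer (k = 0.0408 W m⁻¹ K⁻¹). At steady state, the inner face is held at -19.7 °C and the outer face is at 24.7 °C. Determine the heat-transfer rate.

Q = 1050 W

Treat each layer as a resistance in series:
  R_copper = L/(kA) = 0.00374/(449·58.4) = 1.426×10^-7 K/W
  R_fibreglass batt = L/(kA) = 0.101/(0.0408·58.4) = 0.04239 K/W
ΣR = 1.426×10^-7 + 0.04239 = 0.04239 K/W
Q = ΔT/ΣR = (-19.7 °C − 24.7 °C)/0.04239 = -1050 W
(Negative Q ⇒ heat flows inward; heat gain = 1050 W.)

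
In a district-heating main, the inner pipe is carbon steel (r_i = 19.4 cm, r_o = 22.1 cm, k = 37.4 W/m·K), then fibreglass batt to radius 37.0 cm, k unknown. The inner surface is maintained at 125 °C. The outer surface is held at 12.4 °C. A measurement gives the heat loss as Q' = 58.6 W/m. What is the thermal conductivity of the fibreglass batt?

k = 0.0427 W/m·K

ΣR = ΔT/Q' = |125 − 12.4|/58.6 = 1.922 m·K/W
Known resistances:
  R'_carbon steel = ln(0.221/0.194)/(2πk) = 0.1303/(2π·37.4) = 5.545×10^-4 m·K/W
R_fibreglass batt = ΣR − ΣR_known = 1.922 − 5.545×10^-4 = 1.921 m·K/W
ln(r₂/r₁)/(2πk) = 1.921 ⇒ k = 0.5153/(2π·1.921) = 0.0427 W/m·K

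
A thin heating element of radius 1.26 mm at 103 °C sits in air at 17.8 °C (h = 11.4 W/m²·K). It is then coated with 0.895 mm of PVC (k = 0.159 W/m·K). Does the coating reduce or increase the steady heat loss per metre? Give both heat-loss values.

Critical radius for a cylinder: r_cr = k/h = 0.0139 m = 1.39 cm.
Outer radius after coating: r₂ = 0.00126 + 8.95×10^-4 = 0.002155 m.
Since r₁ < r_cr and r₂ ≤ r_cr, the coating moves toward the maximum at r_cr — heat loss rises.
Bare: R = 1/(2πr₁h) = 11.08 m·K/W; Q = 85.2/11.08 = 7.69 W/m.
Coated: R = R_cond + R_conv = 7.016 m·K/W; Q = 85.2/7.016 = 12.1 W/m.

increases: 7.69 → 12.1 W/m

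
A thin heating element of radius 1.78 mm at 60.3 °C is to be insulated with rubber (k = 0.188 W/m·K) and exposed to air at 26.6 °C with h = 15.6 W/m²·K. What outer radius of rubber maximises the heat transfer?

r_cr = 1.21 cm

For a cylinder, r_cr = k_ins/h = 0.188/15.6 = 0.0121 m = 1.21 cm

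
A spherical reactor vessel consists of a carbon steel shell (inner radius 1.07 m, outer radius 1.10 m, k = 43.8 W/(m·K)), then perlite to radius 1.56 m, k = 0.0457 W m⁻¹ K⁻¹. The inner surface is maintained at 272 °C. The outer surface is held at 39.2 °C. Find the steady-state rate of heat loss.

Q = 499 W

Series thermal resistances, inner to outer:
  R_carbon steel = (1/1.07 − 1/1.10)/(4πk) = 0.02549/(4π·43.8) = 4.631×10^-5 K/W
  R_perlite = (1/1.10 − 1/1.56)/(4πk) = 0.2681/(4π·0.0457) = 0.4668 K/W
ΣR = 4.631×10^-5 + 0.4668 = 0.4668 K/W
Q = ΔT/ΣR = (272 °C − 39.2 °C)/0.4668 = 499 W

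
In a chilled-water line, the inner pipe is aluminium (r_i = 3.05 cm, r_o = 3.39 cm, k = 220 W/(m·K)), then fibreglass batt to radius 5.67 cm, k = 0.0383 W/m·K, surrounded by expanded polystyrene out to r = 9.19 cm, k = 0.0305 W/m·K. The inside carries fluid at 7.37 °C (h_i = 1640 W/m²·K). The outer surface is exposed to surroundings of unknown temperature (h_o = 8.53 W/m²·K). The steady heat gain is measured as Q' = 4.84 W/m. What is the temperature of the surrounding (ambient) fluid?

T_out = 30.9 °C

Series resistances:
  R'_conv,in = 1/(2πr h) = 1/(2π·0.0305·1640) = 0.003182 m·K/W
  R'_aluminium = ln(0.0339/0.0305)/(2πk) = 0.1057/(2π·220) = 7.646×10^-5 m·K/W
  R'_fibreglass batt = ln(0.0567/0.0339)/(2πk) = 0.5144/(2π·0.0383) = 2.137 m·K/W
  R'_expanded polystyrene = ln(0.0919/0.0567)/(2πk) = 0.4829/(2π·0.0305) = 2.520 m·K/W
  R'_conv,out = 1/(2πr h) = 1/(2π·0.0919·8.53) = 0.2030 m·K/W
ΣR = 4.864 m·K/W
ΔT = Q'·ΣR = 4.84 × 4.864 = 23.54 K
Heat flows inward, so T_out = T_in + ΔT = 7.37 + 23.54 = 30.9 °C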